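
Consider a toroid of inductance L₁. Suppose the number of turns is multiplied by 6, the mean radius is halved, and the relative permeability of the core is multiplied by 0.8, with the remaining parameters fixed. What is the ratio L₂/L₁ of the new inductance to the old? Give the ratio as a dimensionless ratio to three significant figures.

L₂/L₁ = 57.6

For a toroid, L ∝ μᵣN²A/R.
L₂/L₁ = (6)^2 × (0.5)^-1 × (0.8) = 57.6.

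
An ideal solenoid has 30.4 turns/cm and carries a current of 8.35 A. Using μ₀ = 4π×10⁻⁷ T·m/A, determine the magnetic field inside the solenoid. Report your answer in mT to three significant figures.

B ≈ 31.9 mT

Inside a long solenoid, B = μ₀nI.
B = (4π×10⁻⁷)(3.040×10^3 m⁻¹)(8.35 A) = 3.190×10^-2 T.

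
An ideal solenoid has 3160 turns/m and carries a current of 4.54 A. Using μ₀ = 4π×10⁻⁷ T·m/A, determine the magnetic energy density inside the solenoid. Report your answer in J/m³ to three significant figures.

B = μ₀nI = (4π×10⁻⁷)(3.160×10^3)(4.54) = 1.803×10^-2 T.
u = B²/(2μ₀) = (1.803×10^-2)²/(2×4π×10⁻⁷) = 129.3 J/m³.

u ≈ 129 J/m³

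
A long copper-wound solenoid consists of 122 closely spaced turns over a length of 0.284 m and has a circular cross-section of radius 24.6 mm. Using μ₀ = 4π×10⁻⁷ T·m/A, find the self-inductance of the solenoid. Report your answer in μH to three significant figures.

L ≈ 125 μH

A = πr² = π(2.460×10^-2 m)² = 1.901×10^-3 m².
For a long solenoid, L = μ₀N²A/ℓ.
L = (4π×10⁻⁷)(122)²(1.901×10^-3)/(0.284 m) = 1.252×10^-4 H.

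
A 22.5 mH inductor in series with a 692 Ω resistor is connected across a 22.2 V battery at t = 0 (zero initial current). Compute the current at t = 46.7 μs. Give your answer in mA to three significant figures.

I ≈ 24.5 mA

τ = L/R = 2.250×10^-2/692 = 3.251×10^-5 s; final current I_∞ = ε/R = 22.2/692 = 3.208×10^-2 A.
I(t) = I_∞(1 − e^(−t/τ)) with t/τ = 1.436.
I = (3.208×10^-2)(1 − e^(−1.436)) = 2.445×10^-2 A.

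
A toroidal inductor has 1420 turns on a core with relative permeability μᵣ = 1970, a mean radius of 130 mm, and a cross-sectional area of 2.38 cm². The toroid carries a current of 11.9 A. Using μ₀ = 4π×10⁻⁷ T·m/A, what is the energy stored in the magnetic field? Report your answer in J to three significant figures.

L = μ₀μᵣN²A/(2πR) = (4π×10⁻⁷)(1970)(1420)²(2.380×10^-4)/(2π×0.13) = 1.454 H.
U = ½LI² = ½(1.454)(11.9)² = 103 J.

U ≈ 103 J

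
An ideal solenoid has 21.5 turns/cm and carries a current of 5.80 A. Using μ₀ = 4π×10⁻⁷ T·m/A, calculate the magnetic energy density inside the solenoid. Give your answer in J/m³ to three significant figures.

B = μ₀nI = (4π×10⁻⁷)(2.150×10^3)(5.80) = 1.567×10^-2 T.
u = B²/(2μ₀) = (1.567×10^-2)²/(2×4π×10⁻⁷) = 97.7 J/m³.

u ≈ 97.7 J/m³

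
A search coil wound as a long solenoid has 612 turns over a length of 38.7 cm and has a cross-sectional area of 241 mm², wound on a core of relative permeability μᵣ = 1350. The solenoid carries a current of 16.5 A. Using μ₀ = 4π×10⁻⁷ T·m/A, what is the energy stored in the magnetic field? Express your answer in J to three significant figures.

A = 241 mm² = 2.410×10^-4 m².
L = μ₀μᵣN²A/ℓ = (4π×10⁻⁷)(1350)(612)²(2.410×10^-4)/(0.387) = 0.3957 H.
U = ½LI² = ½(0.3957)(16.5)² = 53.86 J.

U ≈ 53.9 J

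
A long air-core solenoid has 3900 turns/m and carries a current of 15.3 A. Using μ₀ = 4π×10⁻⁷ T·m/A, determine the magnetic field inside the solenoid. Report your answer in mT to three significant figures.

Inside a long solenoid, B = μ₀nI.
B = (4π×10⁻⁷)(3.900×10^3 m⁻¹)(15.3 A) = 7.498×10^-2 T.

B ≈ 75.0 mT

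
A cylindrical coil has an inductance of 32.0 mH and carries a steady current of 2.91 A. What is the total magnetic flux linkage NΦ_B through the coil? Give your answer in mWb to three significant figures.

From L = NΦ_B/I, the flux linkage is NΦ_B = LI.
NΦ_B = (3.200×10^-2 H)(2.91 A) = 9.312×10^-2 Wb.

NΦ_B ≈ 93.1 mWb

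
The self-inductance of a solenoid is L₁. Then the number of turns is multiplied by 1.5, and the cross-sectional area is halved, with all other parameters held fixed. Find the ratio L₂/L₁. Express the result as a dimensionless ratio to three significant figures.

For a solenoid, L ∝ μᵣN²A/ℓ.
L₂/L₁ = (1.5)^2 × (0.5) = 1.13.

L₂/L₁ = 1.13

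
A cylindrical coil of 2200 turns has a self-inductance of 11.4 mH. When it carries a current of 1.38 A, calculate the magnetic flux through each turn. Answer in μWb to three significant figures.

From L = NΦ_B/I, the flux per turn is Φ_B = LI/N.
Φ_B = (1.140×10^-2 H)(1.38 A)/2200 = 7.151×10^-6 Wb.

Φ_B ≈ 7.15 μWb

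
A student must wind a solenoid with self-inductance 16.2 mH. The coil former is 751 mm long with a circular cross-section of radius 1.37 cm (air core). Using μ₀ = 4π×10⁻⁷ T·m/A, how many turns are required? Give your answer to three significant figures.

A = πr² = π(1.370×10^-2 m)² = 5.896×10^-4 m².
From L = μ₀N²A/ℓ, N = √(Lℓ / (μ₀A)).
N = √[(1.620×10^-2)(0.751) / ((4π×10⁻⁷)×5.896×10^-4)] = √(1.642×10^7) ≈ 4052.1.

N ≈ 4050 turns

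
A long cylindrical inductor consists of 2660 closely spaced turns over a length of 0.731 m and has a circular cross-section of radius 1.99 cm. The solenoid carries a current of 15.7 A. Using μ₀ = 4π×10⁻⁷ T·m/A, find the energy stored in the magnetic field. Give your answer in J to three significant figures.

A = πr² = π(1.990×10^-2 m)² = 1.244×10^-3 m².
L = μ₀N²A/ℓ = (4π×10⁻⁷)(2660)²(1.244×10^-3)/(0.731) = 1.513×10^-2 H.
U = ½LI² = ½(1.513×10^-2)(15.7)² = 1.865 J.

U ≈ 1.87 J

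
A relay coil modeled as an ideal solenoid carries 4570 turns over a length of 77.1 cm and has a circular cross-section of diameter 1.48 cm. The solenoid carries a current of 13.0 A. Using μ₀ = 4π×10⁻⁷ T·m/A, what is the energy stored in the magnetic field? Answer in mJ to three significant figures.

A = π(d/2)² = π(7.400×10^-3 m)² = 1.720×10^-4 m².
L = μ₀N²A/ℓ = (4π×10⁻⁷)(4570)²(1.720×10^-4)/(0.771) = 5.856×10^-3 H.
U = ½LI² = ½(5.856×10^-3)(13.0)² = 0.4948 J.

U ≈ 495 mJ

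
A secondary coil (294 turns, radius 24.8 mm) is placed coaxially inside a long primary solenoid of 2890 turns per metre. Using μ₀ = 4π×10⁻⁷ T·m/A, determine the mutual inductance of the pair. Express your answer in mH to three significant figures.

M ≈ 2.06 mH

The outer solenoid produces a uniform field B₁ = μ₀n₁I₁ across the inner coil,
so the flux linkage is N₂Φ = N₂B₁A₂ = μ₀n₁N₂A₂·I₁, giving M = μ₀n₁N₂A₂.
A₂ = πr² = π(2.480×10^-2 m)² = 1.932×10^-3 m².
M = (4π×10⁻⁷)(2890)(294)(1.932×10^-3) = 2.063×10^-3 H.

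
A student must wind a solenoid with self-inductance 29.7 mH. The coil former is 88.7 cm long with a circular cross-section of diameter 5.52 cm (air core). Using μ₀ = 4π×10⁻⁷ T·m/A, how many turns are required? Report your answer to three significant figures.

A = π(d/2)² = π(2.760×10^-2 m)² = 2.393×10^-3 m².
From L = μ₀N²A/ℓ, N = √(Lℓ / (μ₀A)).
N = √[(2.970×10^-2)(0.887) / ((4π×10⁻⁷)×2.393×10^-3)] = √(8.760×10^6) ≈ 2959.7.

N ≈ 2960 turns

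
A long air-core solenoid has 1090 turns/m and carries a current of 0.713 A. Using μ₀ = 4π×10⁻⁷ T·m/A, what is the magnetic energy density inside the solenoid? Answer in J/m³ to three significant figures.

u ≈ 0.380 J/m³

B = μ₀nI = (4π×10⁻⁷)(1.090×10^3)(0.713) = 9.766×10^-4 T.
u = B²/(2μ₀) = (9.766×10^-4)²/(2×4π×10⁻⁷) = 0.3795 J/m³.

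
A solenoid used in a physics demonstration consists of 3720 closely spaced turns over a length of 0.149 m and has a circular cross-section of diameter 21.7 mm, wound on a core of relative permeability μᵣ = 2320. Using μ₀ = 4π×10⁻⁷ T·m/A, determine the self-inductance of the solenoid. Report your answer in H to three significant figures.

L ≈ 100 H

A = π(d/2)² = π(1.085×10^-2 m)² = 3.698×10^-4 m².
For a long solenoid, L = μ₀μᵣN²A/ℓ.
L = (4π×10⁻⁷)(2320)(3720)²(3.698×10^-4)/(0.149 m) = 100.1 H.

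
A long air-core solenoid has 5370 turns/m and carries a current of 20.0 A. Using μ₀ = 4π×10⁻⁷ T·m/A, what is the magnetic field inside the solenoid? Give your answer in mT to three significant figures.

B ≈ 135 mT

Inside a long solenoid, B = μ₀nI.
B = (4π×10⁻⁷)(5.370×10^3 m⁻¹)(20.0 A) = 0.135 T.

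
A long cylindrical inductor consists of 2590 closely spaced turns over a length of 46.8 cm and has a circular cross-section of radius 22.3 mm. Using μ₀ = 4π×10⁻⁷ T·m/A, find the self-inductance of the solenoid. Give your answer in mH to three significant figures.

L ≈ 28.1 mH

A = πr² = π(2.230×10^-2 m)² = 1.562×10^-3 m².
For a long solenoid, L = μ₀N²A/ℓ.
L = (4π×10⁻⁷)(2590)²(1.562×10^-3)/(0.468 m) = 2.814×10^-2 H.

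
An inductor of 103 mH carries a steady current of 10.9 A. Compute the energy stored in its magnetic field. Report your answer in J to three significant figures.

U ≈ 6.12 J

Stored magnetic energy: U = ½LI².
U = ½(0.103 H)(10.9 A)² = 6.119 J.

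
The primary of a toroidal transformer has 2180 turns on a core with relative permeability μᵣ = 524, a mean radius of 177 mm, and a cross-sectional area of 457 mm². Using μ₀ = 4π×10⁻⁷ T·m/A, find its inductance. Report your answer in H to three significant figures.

For a thin toroid, L = μ₀μᵣN²A/(2πR).
L = (4π×10⁻⁷)(524)(2180)²(4.570×10^-4) / (2π×0.177 m) = 1.286 H.

L ≈ 1.29 H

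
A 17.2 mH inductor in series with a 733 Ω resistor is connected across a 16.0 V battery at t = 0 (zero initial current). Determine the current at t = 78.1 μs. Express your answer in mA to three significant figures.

τ = L/R = 1.720×10^-2/733 = 2.347×10^-5 s; final current I_∞ = ε/R = 16.0/733 = 2.183×10^-2 A.
I(t) = I_∞(1 − e^(−t/τ)) with t/τ = 3.328.
I = (2.183×10^-2)(1 − e^(−3.328)) = 2.1046×10^-2 A.

I ≈ 21.0 mA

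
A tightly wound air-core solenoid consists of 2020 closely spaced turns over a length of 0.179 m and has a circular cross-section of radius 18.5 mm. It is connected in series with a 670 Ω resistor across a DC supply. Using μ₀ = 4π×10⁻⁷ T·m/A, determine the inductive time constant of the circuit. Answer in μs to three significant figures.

A = πr² = π(1.850×10^-2 m)² = 1.075×10^-3 m².
L = μ₀N²A/ℓ = (4π×10⁻⁷)(2020)²(1.075×10^-3)/(0.179) = 3.080×10^-2 H.
τ = L/R = (3.080×10^-2)/(670) = 4.597×10^-5 s.

τ ≈ 46.0 μs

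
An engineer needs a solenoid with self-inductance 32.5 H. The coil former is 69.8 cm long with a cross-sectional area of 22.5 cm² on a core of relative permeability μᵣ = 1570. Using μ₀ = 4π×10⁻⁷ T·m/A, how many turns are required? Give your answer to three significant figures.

N ≈ 2260 turns

A = 22.5 cm² = 2.250×10^-3 m².
From L = μ₀μᵣN²A/ℓ, N = √(Lℓ / (μ₀μᵣA)).
N = √[(32.5)(0.698) / ((4π×10⁻⁷)(1570)×2.250×10^-3)] = √(5.110×10^6) ≈ 2260.6.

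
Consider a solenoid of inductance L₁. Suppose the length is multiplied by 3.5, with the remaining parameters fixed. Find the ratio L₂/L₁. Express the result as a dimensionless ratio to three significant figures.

L₂/L₁ = 0.286

For a solenoid, L ∝ μᵣN²A/ℓ.
L₂/L₁ = (3.5)^-1 = 0.286.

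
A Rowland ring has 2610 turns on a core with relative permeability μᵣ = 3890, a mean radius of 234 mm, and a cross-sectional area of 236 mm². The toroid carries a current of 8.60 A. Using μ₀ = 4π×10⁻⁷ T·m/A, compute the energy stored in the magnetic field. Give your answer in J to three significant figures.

U ≈ 198 J

L = μ₀μᵣN²A/(2πR) = (4π×10⁻⁷)(3890)(2610)²(2.360×10^-4)/(2π×0.234) = 5.345 H.
U = ½LI² = ½(5.345)(8.60)² = 197.7 J.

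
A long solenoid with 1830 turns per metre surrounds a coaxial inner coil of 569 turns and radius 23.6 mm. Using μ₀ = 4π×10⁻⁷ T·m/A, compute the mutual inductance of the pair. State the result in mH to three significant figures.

The outer solenoid produces a uniform field B₁ = μ₀n₁I₁ across the inner coil,
so the flux linkage is N₂Φ = N₂B₁A₂ = μ₀n₁N₂A₂·I₁, giving M = μ₀n₁N₂A₂.
A₂ = πr² = π(2.360×10^-2 m)² = 1.750×10^-3 m².
M = (4π×10⁻⁷)(1830)(569)(1.750×10^-3) = 2.290×10^-3 H.

M ≈ 2.29 mH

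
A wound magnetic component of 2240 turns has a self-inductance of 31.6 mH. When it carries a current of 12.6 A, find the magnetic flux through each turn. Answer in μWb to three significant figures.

From L = NΦ_B/I, the flux per turn is Φ_B = LI/N.
Φ_B = (3.160×10^-2 H)(12.6 A)/2240 = 1.778×10^-4 Wb.

Φ_B ≈ 178 μWb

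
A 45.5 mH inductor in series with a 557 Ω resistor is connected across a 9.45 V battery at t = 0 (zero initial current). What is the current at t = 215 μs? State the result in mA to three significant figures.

I ≈ 15.7 mA

τ = L/R = 4.550×10^-2/557 = 8.169×10^-5 s; final current I_∞ = ε/R = 9.45/557 = 1.697×10^-2 A.
I(t) = I_∞(1 − e^(−t/τ)) with t/τ = 2.632.
I = (1.697×10^-2)(1 − e^(−2.632)) = 1.5745×10^-2 A.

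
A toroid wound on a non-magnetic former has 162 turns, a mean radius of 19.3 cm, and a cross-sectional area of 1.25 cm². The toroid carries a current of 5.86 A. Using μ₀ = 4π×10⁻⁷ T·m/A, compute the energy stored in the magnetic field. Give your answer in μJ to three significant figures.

L = μ₀N²A/(2πR) = (4π×10⁻⁷)(162)²(1.250×10^-4)/(2π×0.193) = 3.399×10^-6 H.
U = ½LI² = ½(3.399×10^-6)(5.86)² = 5.837×10^-5 J.

U ≈ 58.4 μJ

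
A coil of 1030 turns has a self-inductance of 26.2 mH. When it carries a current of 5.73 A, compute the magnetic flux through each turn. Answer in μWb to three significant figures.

Φ_B ≈ 146 μWb

From L = NΦ_B/I, the flux per turn is Φ_B = LI/N.
Φ_B = (2.620×10^-2 H)(5.73 A)/1030 = 1.458×10^-4 Wb.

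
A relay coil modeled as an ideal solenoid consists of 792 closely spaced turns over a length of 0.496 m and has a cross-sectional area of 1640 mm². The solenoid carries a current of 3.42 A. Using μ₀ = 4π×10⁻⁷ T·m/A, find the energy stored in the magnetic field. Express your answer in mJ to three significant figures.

U ≈ 15.2 mJ

A = 1640 mm² = 1.640×10^-3 m².
L = μ₀N²A/ℓ = (4π×10⁻⁷)(792)²(1.640×10^-3)/(0.496) = 2.606×10^-3 H.
U = ½LI² = ½(2.606×10^-3)(3.42)² = 1.524×10^-2 J.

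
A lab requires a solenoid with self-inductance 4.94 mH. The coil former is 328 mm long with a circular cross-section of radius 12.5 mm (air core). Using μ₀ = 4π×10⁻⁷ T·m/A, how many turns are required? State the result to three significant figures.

N ≈ 1620 turns

A = πr² = π(1.250×10^-2 m)² = 4.909×10^-4 m².
From L = μ₀N²A/ℓ, N = √(Lℓ / (μ₀A)).
N = √[(4.940×10^-3)(0.328) / ((4π×10⁻⁷)×4.909×10^-4)] = √(2.627×10^6) ≈ 1620.7.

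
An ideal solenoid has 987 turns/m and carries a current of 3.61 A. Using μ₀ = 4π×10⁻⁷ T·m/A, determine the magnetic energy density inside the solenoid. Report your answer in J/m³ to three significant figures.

B = μ₀nI = (4π×10⁻⁷)(987)(3.61) = 4.477×10^-3 T.
u = B²/(2μ₀) = (4.477×10^-3)²/(2×4π×10⁻⁷) = 7.977 J/m³.

u ≈ 7.98 J/m³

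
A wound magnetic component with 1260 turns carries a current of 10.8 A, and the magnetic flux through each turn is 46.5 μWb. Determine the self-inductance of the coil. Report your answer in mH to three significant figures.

Self-inductance is defined by L = NΦ_B/I (flux linkage over current).
L = (1260)(4.650×10^-5 Wb)/(10.8 A) = 5.425×10^-3 H.

L ≈ 5.43 mH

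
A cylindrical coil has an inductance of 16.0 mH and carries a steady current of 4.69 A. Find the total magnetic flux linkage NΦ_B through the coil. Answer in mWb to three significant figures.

NΦ_B ≈ 75.0 mWb

From L = NΦ_B/I, the flux linkage is NΦ_B = LI.
NΦ_B = (1.600×10^-2 H)(4.69 A) = 7.504×10^-2 Wb.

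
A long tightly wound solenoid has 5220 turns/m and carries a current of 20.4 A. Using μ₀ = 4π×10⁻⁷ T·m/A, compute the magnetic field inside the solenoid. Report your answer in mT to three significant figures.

B ≈ 134 mT

Inside a long solenoid, B = μ₀nI.
B = (4π×10⁻⁷)(5.220×10^3 m⁻¹)(20.4 A) = 0.1338 T.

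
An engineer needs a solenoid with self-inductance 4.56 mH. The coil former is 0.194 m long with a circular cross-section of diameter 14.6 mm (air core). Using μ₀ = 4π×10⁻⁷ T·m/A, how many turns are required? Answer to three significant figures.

A = π(d/2)² = π(7.300×10^-3 m)² = 1.674×10^-4 m².
From L = μ₀N²A/ℓ, N = √(Lℓ / (μ₀A)).
N = √[(4.560×10^-3)(0.194) / ((4π×10⁻⁷)×1.674×10^-4)] = √(4.20495×10^6) ≈ 2050.6.

N ≈ 2050 turns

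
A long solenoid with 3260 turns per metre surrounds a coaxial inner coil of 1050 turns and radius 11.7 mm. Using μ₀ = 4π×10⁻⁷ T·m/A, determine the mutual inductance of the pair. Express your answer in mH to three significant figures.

M ≈ 1.85 mH

The outer solenoid produces a uniform field B₁ = μ₀n₁I₁ across the inner coil,
so the flux linkage is N₂Φ = N₂B₁A₂ = μ₀n₁N₂A₂·I₁, giving M = μ₀n₁N₂A₂.
A₂ = πr² = π(1.170×10^-2 m)² = 4.301×10^-4 m².
M = (4π×10⁻⁷)(3260)(1050)(4.301×10^-4) = 1.850×10^-3 H.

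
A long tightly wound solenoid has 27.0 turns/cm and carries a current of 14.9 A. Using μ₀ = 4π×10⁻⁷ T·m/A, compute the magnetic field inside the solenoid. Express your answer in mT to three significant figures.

Inside a long solenoid, B = μ₀nI.
B = (4π×10⁻⁷)(2.700×10^3 m⁻¹)(14.9 A) = 5.055×10^-2 T.

B ≈ 50.6 mT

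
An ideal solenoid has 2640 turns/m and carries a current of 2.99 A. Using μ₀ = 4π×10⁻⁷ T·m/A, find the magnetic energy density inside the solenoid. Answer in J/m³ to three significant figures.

u ≈ 39.1 J/m³

B = μ₀nI = (4π×10⁻⁷)(2.640×10^3)(2.99) = 9.919×10^-3 T.
u = B²/(2μ₀) = (9.919×10^-3)²/(2×4π×10⁻⁷) = 39.1498 J/m³.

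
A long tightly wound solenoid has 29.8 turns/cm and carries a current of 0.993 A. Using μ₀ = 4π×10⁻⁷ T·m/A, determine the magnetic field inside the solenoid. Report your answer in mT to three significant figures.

Inside a long solenoid, B = μ₀nI.
B = (4π×10⁻⁷)(2.980×10^3 m⁻¹)(0.993 A) = 3.719×10^-3 T.

B ≈ 3.72 mT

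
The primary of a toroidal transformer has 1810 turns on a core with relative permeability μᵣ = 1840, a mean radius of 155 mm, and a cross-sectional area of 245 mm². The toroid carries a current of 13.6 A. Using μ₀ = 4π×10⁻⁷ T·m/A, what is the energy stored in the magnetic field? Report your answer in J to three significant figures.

U ≈ 176 J

L = μ₀μᵣN²A/(2πR) = (4π×10⁻⁷)(1840)(1810)²(2.450×10^-4)/(2π×0.155) = 1.906 H.
U = ½LI² = ½(1.906)(13.6)² = 176.2 J.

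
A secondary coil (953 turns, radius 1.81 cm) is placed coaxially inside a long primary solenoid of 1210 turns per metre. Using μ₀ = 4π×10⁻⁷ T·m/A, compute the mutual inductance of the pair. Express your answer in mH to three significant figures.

The outer solenoid produces a uniform field B₁ = μ₀n₁I₁ across the inner coil,
so the flux linkage is N₂Φ = N₂B₁A₂ = μ₀n₁N₂A₂·I₁, giving M = μ₀n₁N₂A₂.
A₂ = πr² = π(1.810×10^-2 m)² = 1.029×10^-3 m².
M = (4π×10⁻⁷)(1210)(953)(1.029×10^-3) = 1.491×10^-3 H.

M ≈ 1.49 mH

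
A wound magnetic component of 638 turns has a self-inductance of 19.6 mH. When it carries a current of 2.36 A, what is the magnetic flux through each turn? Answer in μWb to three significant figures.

Φ_B ≈ 72.5 μWb

From L = NΦ_B/I, the flux per turn is Φ_B = LI/N.
Φ_B = (1.960×10^-2 H)(2.36 A)/638 = 7.250×10^-5 Wb.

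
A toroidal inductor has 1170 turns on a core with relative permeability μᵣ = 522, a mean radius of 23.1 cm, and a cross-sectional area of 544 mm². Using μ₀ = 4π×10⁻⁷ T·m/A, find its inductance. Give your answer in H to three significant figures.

L ≈ 0.337 H

For a thin toroid, L = μ₀μᵣN²A/(2πR).
L = (4π×10⁻⁷)(522)(1170)²(5.440×10^-4) / (2π×0.231 m) = 0.3366 H.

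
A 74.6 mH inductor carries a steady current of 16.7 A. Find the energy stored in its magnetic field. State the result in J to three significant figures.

U ≈ 10.4 J

Stored magnetic energy: U = ½LI².
U = ½(7.460×10^-2 H)(16.7 A)² = 10.4 J.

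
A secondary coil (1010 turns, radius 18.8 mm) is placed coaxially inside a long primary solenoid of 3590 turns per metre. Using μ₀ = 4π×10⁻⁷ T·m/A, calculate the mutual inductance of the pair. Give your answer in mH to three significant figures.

The outer solenoid produces a uniform field B₁ = μ₀n₁I₁ across the inner coil,
so the flux linkage is N₂Φ = N₂B₁A₂ = μ₀n₁N₂A₂·I₁, giving M = μ₀n₁N₂A₂.
A₂ = πr² = π(1.880×10^-2 m)² = 1.110×10^-3 m².
M = (4π×10⁻⁷)(3590)(1010)(1.110×10^-3) = 5.059×10^-3 H.

M ≈ 5.06 mH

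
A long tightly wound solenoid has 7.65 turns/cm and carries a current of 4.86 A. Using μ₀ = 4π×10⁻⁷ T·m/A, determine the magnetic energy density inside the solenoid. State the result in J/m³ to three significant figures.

B = μ₀nI = (4π×10⁻⁷)(765)(4.86) = 4.672×10^-3 T.
u = B²/(2μ₀) = (4.672×10^-3)²/(2×4π×10⁻⁷) = 8.685 J/m³.

u ≈ 8.69 J/m³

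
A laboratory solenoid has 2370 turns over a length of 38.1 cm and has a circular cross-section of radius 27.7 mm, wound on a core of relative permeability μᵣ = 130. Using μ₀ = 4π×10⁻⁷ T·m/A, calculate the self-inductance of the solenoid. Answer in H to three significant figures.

L ≈ 5.81 H

A = πr² = π(2.770×10^-2 m)² = 2.411×10^-3 m².
For a long solenoid, L = μ₀μᵣN²A/ℓ.
L = (4π×10⁻⁷)(130)(2370)²(2.411×10^-3)/(0.381 m) = 5.805 H.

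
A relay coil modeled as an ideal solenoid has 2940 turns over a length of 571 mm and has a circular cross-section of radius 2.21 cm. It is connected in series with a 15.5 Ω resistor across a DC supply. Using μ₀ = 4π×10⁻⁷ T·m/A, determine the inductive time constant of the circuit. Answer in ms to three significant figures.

A = πr² = π(2.210×10^-2 m)² = 1.534×10^-3 m².
L = μ₀N²A/ℓ = (4π×10⁻⁷)(2940)²(1.534×10^-3)/(0.571) = 2.919×10^-2 H.
τ = L/R = (2.919×10^-2)/(15.5) = 1.883×10^-3 s.

τ ≈ 1.88 ms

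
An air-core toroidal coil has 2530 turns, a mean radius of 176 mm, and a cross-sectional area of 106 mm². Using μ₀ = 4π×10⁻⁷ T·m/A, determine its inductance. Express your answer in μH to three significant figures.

For a thin toroid, L = μ₀N²A/(2πR).
L = (4π×10⁻⁷)(2530)²(1.060×10^-4) / (2π×0.176 m) = 7.710×10^-4 H.

L ≈ 771 μH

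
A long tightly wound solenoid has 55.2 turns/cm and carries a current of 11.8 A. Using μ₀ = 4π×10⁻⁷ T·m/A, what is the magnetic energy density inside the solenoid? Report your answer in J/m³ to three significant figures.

u ≈ 2670 J/m³

B = μ₀nI = (4π×10⁻⁷)(5.520×10^3)(11.8) = 8.185×10^-2 T.
u = B²/(2μ₀) = (8.185×10^-2)²/(2×4π×10⁻⁷) = 2.666×10^3 J/m³.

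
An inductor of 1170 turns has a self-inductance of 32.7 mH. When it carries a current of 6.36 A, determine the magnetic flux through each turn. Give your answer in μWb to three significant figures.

From L = NΦ_B/I, the flux per turn is Φ_B = LI/N.
Φ_B = (3.270×10^-2 H)(6.36 A)/1170 = 1.778×10^-4 Wb.

Φ_B ≈ 178 μWb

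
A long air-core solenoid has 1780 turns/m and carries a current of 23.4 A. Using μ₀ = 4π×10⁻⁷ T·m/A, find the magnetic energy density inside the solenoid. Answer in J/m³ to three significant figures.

B = μ₀nI = (4π×10⁻⁷)(1.780×10^3)(23.4) = 5.234×10^-2 T.
u = B²/(2μ₀) = (5.234×10^-2)²/(2×4π×10⁻⁷) = 1.090×10^3 J/m³.

u ≈ 1090 J/m³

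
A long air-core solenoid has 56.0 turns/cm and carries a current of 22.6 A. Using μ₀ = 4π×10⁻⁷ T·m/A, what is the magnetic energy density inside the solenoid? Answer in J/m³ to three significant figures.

B = μ₀nI = (4π×10⁻⁷)(5.600×10^3)(22.6) = 0.159 T.
u = B²/(2μ₀) = (0.159)²/(2×4π×10⁻⁷) = 1.006×10^4 J/m³.

u ≈ 10100 J/m³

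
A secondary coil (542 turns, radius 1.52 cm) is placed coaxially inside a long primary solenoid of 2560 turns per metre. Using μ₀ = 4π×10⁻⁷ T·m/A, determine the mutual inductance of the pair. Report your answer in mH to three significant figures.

M ≈ 1.27 mH

The outer solenoid produces a uniform field B₁ = μ₀n₁I₁ across the inner coil,
so the flux linkage is N₂Φ = N₂B₁A₂ = μ₀n₁N₂A₂·I₁, giving M = μ₀n₁N₂A₂.
A₂ = πr² = π(1.520×10^-2 m)² = 7.258×10^-4 m².
M = (4π×10⁻⁷)(2560)(542)(7.258×10^-4) = 1.266×10^-3 H.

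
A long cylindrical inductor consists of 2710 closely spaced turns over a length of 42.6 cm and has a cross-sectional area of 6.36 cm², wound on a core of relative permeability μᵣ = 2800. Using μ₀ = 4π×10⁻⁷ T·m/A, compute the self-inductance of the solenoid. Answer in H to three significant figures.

A = 6.36 cm² = 6.360×10^-4 m².
For a long solenoid, L = μ₀μᵣN²A/ℓ.
L = (4π×10⁻⁷)(2800)(2710)²(6.360×10^-4)/(0.426 m) = 38.58 H.

L ≈ 38.6 H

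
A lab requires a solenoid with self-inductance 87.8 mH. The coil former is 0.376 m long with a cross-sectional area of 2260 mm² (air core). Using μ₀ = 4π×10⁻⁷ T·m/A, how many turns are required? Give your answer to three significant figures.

N ≈ 3410 turns

A = 2260 mm² = 2.260×10^-3 m².
From L = μ₀N²A/ℓ, N = √(Lℓ / (μ₀A)).
N = √[(8.780×10^-2)(0.376) / ((4π×10⁻⁷)×2.260×10^-3)] = √(1.162×10^7) ≈ 3409.4.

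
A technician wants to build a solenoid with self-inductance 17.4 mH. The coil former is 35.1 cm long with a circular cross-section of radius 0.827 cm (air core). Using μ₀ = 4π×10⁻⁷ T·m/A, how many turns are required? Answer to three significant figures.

N ≈ 4760 turns

A = πr² = π(8.270×10^-3 m)² = 2.149×10^-4 m².
From L = μ₀N²A/ℓ, N = √(Lℓ / (μ₀A)).
N = √[(1.740×10^-2)(0.351) / ((4π×10⁻⁷)×2.149×10^-4)] = √(2.262×10^7) ≈ 4756.0.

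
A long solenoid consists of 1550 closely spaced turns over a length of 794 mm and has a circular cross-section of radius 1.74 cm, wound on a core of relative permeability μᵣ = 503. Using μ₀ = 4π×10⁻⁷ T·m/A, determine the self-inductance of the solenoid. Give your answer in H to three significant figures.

L ≈ 1.82 H

A = πr² = π(1.740×10^-2 m)² = 9.511×10^-4 m².
For a long solenoid, L = μ₀μᵣN²A/ℓ.
L = (4π×10⁻⁷)(503)(1550)²(9.511×10^-4)/(0.794 m) = 1.819 H.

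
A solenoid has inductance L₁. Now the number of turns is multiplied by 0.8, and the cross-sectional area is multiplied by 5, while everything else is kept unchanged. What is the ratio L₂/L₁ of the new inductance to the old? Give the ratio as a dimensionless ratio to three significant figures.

L₂/L₁ = 3.20

For a solenoid, L ∝ μᵣN²A/ℓ.
L₂/L₁ = (0.8)^2 × (5) = 3.20.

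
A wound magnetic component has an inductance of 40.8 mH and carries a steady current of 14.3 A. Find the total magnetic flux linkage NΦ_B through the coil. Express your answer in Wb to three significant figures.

From L = NΦ_B/I, the flux linkage is NΦ_B = LI.
NΦ_B = (4.080×10^-2 H)(14.3 A) = 0.5834 Wb.

NΦ_B ≈ 0.583 Wb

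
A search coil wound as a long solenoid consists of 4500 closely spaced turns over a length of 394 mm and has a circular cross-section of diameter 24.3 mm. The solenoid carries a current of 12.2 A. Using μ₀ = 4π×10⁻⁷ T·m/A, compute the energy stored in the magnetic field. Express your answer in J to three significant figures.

A = π(d/2)² = π(1.215×10^-2 m)² = 4.638×10^-4 m².
L = μ₀N²A/ℓ = (4π×10⁻⁷)(4500)²(4.638×10^-4)/(0.394) = 2.995×10^-2 H.
U = ½LI² = ½(2.995×10^-2)(12.2)² = 2.229 J.

U ≈ 2.23 J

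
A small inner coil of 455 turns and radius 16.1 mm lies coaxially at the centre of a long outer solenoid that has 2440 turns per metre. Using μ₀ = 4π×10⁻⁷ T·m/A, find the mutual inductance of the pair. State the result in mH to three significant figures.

M ≈ 1.14 mH

The outer solenoid produces a uniform field B₁ = μ₀n₁I₁ across the inner coil,
so the flux linkage is N₂Φ = N₂B₁A₂ = μ₀n₁N₂A₂·I₁, giving M = μ₀n₁N₂A₂.
A₂ = πr² = π(1.610×10^-2 m)² = 8.143×10^-4 m².
M = (4π×10⁻⁷)(2440)(455)(8.143×10^-4) = 1.136×10^-3 H.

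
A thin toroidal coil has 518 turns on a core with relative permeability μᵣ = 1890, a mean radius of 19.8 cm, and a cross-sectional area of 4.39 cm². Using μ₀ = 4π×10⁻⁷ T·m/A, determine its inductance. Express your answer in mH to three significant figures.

For a thin toroid, L = μ₀μᵣN²A/(2πR).
L = (4π×10⁻⁷)(1890)(518)²(4.390×10^-4) / (2π×0.198 m) = 0.2249 H.

L ≈ 225 mH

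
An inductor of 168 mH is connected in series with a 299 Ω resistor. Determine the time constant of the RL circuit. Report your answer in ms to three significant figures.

τ ≈ 0.562 ms

τ = L/R = (0.168 H)/(299 Ω) = 5.619×10^-4 s.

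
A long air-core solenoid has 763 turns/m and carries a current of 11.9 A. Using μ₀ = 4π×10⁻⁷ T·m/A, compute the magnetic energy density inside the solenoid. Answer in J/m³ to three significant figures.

B = μ₀nI = (4π×10⁻⁷)(763)(11.9) = 1.141×10^-2 T.
u = B²/(2μ₀) = (1.141×10^-2)²/(2×4π×10⁻⁷) = 51.8 J/m³.

u ≈ 51.8 J/m³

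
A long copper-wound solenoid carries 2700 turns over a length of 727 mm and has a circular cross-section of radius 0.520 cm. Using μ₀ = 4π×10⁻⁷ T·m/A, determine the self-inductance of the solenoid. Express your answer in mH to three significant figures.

L ≈ 1.07 mH

A = πr² = π(5.200×10^-3 m)² = 8.4949×10^-5 m².
For a long solenoid, L = μ₀N²A/ℓ.
L = (4π×10⁻⁷)(2700)²(8.4949×10^-5)/(0.727 m) = 1.070×10^-3 H.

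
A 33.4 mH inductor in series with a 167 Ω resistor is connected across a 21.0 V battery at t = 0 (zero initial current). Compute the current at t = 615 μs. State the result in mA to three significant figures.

I ≈ 120 mA

τ = L/R = 3.340×10^-2/167 = 2.000×10^-4 s; final current I_∞ = ε/R = 21.0/167 = 0.1257 A.
I(t) = I_∞(1 − e^(−t/τ)) with t/τ = 3.075.
I = (0.1257)(1 − e^(−3.075)) = 0.1199 A.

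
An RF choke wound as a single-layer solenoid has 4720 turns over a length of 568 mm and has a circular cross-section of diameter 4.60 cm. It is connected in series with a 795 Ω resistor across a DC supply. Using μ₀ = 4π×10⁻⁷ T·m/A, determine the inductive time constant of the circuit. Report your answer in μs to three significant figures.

A = π(d/2)² = π(2.300×10^-2 m)² = 1.662×10^-3 m².
L = μ₀N²A/ℓ = (4π×10⁻⁷)(4720)²(1.662×10^-3)/(0.568) = 8.191×10^-2 H.
τ = L/R = (8.191×10^-2)/(795) = 1.030×10^-4 s.

τ ≈ 103 μs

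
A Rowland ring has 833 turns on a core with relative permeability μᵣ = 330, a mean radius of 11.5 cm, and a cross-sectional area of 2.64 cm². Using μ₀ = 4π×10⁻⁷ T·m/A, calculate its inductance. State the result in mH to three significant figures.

For a thin toroid, L = μ₀μᵣN²A/(2πR).
L = (4π×10⁻⁷)(330)(833)²(2.640×10^-4) / (2π×0.115 m) = 0.1051 H.

L ≈ 105 mH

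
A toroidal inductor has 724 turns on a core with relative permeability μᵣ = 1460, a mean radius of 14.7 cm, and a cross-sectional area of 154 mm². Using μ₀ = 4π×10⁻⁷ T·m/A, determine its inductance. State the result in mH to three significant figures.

For a thin toroid, L = μ₀μᵣN²A/(2πR).
L = (4π×10⁻⁷)(1460)(724)²(1.540×10^-4) / (2π×0.147 m) = 0.1603 H.

L ≈ 160 mH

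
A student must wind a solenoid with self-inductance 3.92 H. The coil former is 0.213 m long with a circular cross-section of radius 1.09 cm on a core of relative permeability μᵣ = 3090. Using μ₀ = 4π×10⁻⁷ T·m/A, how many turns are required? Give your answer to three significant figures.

N ≈ 759 turns

A = πr² = π(1.090×10^-2 m)² = 3.733×10^-4 m².
From L = μ₀μᵣN²A/ℓ, N = √(Lℓ / (μ₀μᵣA)).
N = √[(3.92)(0.213) / ((4π×10⁻⁷)(3090)×3.733×10^-4)] = √(5.761×10^5) ≈ 759.0.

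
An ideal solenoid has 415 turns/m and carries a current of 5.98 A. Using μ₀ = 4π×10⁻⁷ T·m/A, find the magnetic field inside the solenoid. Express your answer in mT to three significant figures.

Inside a long solenoid, B = μ₀nI.
B = (4π×10⁻⁷)(415 m⁻¹)(5.98 A) = 3.119×10^-3 T.

B ≈ 3.12 mT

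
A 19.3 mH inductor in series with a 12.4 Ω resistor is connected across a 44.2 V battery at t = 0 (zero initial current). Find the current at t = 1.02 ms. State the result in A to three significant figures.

I ≈ 1.71 A

τ = L/R = 1.930×10^-2/12.4 = 1.556×10^-3 s; final current I_∞ = ε/R = 44.2/12.4 = 3.5645 A.
I(t) = I_∞(1 − e^(−t/τ)) with t/τ = 0.655.
I = (3.5645)(1 − e^(−0.655)) = 1.714 A.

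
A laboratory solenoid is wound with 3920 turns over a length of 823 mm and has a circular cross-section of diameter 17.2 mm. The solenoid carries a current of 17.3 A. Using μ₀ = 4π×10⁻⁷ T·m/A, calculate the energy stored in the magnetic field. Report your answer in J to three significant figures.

A = π(d/2)² = π(8.600×10^-3 m)² = 2.324×10^-4 m².
L = μ₀N²A/ℓ = (4π×10⁻⁷)(3920)²(2.324×10^-4)/(0.823) = 5.452×10^-3 H.
U = ½LI² = ½(5.452×10^-3)(17.3)² = 0.8158 J.

U ≈ 0.816 J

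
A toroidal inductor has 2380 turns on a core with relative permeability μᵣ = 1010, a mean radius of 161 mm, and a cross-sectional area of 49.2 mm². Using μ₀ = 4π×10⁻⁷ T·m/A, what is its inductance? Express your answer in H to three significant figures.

For a thin toroid, L = μ₀μᵣN²A/(2πR).
L = (4π×10⁻⁷)(1010)(2380)²(4.920×10^-5) / (2π×0.161 m) = 0.3497 H.

L ≈ 0.350 H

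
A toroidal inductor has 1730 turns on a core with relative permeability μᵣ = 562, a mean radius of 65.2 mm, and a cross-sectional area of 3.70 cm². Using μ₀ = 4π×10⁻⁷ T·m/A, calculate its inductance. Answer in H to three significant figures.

For a thin toroid, L = μ₀μᵣN²A/(2πR).
L = (4π×10⁻⁷)(562)(1730)²(3.700×10^-4) / (2π×6.520×10^-2 m) = 1.909 H.

L ≈ 1.91 H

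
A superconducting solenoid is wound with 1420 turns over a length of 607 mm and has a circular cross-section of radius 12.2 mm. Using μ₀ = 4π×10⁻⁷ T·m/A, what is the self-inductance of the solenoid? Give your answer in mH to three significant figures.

L ≈ 1.95 mH

A = πr² = π(1.220×10^-2 m)² = 4.676×10^-4 m².
For a long solenoid, L = μ₀N²A/ℓ.
L = (4π×10⁻⁷)(1420)²(4.676×10^-4)/(0.607 m) = 1.952×10^-3 H.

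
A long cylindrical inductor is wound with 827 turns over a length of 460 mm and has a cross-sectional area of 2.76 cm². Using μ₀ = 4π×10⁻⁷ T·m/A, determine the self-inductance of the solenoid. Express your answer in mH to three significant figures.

L ≈ 0.516 mH

A = 2.76 cm² = 2.760×10^-4 m².
For a long solenoid, L = μ₀N²A/ℓ.
L = (4π×10⁻⁷)(827)²(2.760×10^-4)/(0.46 m) = 5.157×10^-4 H.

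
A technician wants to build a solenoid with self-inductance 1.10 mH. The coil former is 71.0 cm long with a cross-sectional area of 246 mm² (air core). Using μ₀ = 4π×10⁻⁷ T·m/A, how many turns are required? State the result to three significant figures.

A = 246 mm² = 2.460×10^-4 m².
From L = μ₀N²A/ℓ, N = √(Lℓ / (μ₀A)).
N = √[(1.100×10^-3)(0.71) / ((4π×10⁻⁷)×2.460×10^-4)] = √(2.526×10^6) ≈ 1589.5.

N ≈ 1590 turns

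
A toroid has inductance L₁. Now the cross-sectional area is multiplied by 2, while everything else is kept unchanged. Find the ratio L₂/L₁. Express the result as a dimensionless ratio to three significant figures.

L₂/L₁ = 2.00

For a toroid, L ∝ μᵣN²A/R.
L₂/L₁ = (2) = 2.00.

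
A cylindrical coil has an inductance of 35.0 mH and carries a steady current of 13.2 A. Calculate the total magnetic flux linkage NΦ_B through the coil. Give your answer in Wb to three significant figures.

NΦ_B ≈ 0.462 Wb

From L = NΦ_B/I, the flux linkage is NΦ_B = LI.
NΦ_B = (3.500×10^-2 H)(13.2 A) = 0.462 Wb.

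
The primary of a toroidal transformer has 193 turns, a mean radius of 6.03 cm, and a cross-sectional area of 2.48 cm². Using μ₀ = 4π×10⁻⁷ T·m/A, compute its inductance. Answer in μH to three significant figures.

For a thin toroid, L = μ₀N²A/(2πR).
L = (4π×10⁻⁷)(193)²(2.480×10^-4) / (2π×6.030×10^-2 m) = 3.064×10^-5 H.

L ≈ 30.6 μH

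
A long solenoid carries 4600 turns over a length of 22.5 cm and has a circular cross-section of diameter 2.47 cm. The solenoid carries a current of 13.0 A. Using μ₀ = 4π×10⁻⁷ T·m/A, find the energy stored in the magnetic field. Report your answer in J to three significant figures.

A = π(d/2)² = π(1.235×10^-2 m)² = 4.792×10^-4 m².
L = μ₀N²A/ℓ = (4π×10⁻⁷)(4600)²(4.792×10^-4)/(0.225) = 5.663×10^-2 H.
U = ½LI² = ½(5.663×10^-2)(13.0)² = 4.785 J.

U ≈ 4.79 J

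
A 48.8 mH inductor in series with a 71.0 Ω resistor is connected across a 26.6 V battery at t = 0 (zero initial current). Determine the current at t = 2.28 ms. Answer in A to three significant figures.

τ = L/R = 4.880×10^-2/71.0 = 6.873×10^-4 s; final current I_∞ = ε/R = 26.6/71.0 = 0.3746 A.
I(t) = I_∞(1 − e^(−t/τ)) with t/τ = 3.317.
I = (0.3746)(1 − e^(−3.317)) = 0.3611 A.

I ≈ 0.361 A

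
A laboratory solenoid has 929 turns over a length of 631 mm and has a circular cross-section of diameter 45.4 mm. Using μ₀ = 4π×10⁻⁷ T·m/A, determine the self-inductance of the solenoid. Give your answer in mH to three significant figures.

A = π(d/2)² = π(2.270×10^-2 m)² = 1.619×10^-3 m².
For a long solenoid, L = μ₀N²A/ℓ.
L = (4π×10⁻⁷)(929)²(1.619×10^-3)/(0.631 m) = 2.782×10^-3 H.

L ≈ 2.78 mH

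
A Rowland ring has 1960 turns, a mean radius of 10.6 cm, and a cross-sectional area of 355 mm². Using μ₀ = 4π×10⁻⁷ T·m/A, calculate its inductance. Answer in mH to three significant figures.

L ≈ 2.57 mH

For a thin toroid, L = μ₀N²A/(2πR).
L = (4π×10⁻⁷)(1960)²(3.550×10^-4) / (2π×0.106 m) = 2.573×10^-3 H.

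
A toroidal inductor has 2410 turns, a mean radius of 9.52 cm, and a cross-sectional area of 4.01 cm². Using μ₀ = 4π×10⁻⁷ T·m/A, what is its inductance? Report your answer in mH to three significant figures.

For a thin toroid, L = μ₀N²A/(2πR).
L = (4π×10⁻⁷)(2410)²(4.010×10^-4) / (2π×9.520×10^-2 m) = 4.893×10^-3 H.

L ≈ 4.89 mH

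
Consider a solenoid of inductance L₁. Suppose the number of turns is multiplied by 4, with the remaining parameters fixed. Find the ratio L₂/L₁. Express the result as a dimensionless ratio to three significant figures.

For a solenoid, L ∝ μᵣN²A/ℓ.
L₂/L₁ = (4)^2 = 16.0.

L₂/L₁ = 16.0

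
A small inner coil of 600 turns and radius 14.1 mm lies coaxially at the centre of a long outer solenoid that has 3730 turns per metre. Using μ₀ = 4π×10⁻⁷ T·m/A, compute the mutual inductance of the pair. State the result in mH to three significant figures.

The outer solenoid produces a uniform field B₁ = μ₀n₁I₁ across the inner coil,
so the flux linkage is N₂Φ = N₂B₁A₂ = μ₀n₁N₂A₂·I₁, giving M = μ₀n₁N₂A₂.
A₂ = πr² = π(1.410×10^-2 m)² = 6.246×10^-4 m².
M = (4π×10⁻⁷)(3730)(600)(6.246×10^-4) = 1.757×10^-3 H.

M ≈ 1.76 mH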